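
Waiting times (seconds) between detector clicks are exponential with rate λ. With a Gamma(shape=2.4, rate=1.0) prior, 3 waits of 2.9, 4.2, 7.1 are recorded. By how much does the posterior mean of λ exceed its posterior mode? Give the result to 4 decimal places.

0.0658

Σ times = 14.2. Posterior: Gamma(shape = 2.4+3 = 5.4, rate = 1.0+14.2 = 15.2).
Mode = (α−1)/β = 4.4/15.2 = 0.2895.
Mean = α/β = 5.4/15.2 = 0.3553.
Difference = 0.3553 − 0.2895 = 0.0658.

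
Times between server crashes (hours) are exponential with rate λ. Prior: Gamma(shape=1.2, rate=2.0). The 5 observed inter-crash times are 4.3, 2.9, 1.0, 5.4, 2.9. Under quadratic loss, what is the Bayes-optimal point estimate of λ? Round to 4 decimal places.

0.3351

Σ times = 16.5. Posterior: Gamma(shape = 1.2+5 = 6.2, rate = 2.0+16.5 = 18.5).
Mode = (α−1)/β = 5.2/18.5 = 0.2811.
Mean = α/β = 6.2/18.5 = 0.3351.
Quadratic loss ⇒ the optimal estimator is the posterior mean.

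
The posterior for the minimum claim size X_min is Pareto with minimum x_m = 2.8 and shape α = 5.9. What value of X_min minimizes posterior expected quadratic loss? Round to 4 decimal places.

3.3714

The Pareto density is strictly decreasing on [x_m, ∞), so the mode is x_m = 2.8000.
Mean = α·x_m/(α−1) = 5.9·2.8/4.9 = 3.3714.
Quadratic loss ⇒ the optimal estimator is the posterior mean.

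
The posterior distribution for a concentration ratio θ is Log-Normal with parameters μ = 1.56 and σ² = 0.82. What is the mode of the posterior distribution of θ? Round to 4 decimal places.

Mode = exp(μ − σ²) = exp(0.74) = 2.0959.
Mean = exp(μ + σ²/2) = exp(1.970) = 7.1707.
This is the posterior mode — the MAP estimate.

2.0959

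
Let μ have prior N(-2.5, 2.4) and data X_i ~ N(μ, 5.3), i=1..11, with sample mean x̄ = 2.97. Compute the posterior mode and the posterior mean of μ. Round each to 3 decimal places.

Posterior for μ is Normal. Precision-weighted mean: (1/2.4·-2.5 + 11/5.3·2.97) / (1/2.4 + 11/5.3) = 2.055.
A Normal posterior is symmetric, so mode = mean.

MAP: 2.055. Posterior mean: 2.055.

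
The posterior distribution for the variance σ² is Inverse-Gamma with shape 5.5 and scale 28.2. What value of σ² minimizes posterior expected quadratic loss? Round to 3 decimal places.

Mode = β/(α+1) = 28.2/6.5 = 4.338.
Mean = β/(α−1) = 28.2/4.5 = 6.267.
Quadratic loss ⇒ the optimal estimator is the posterior mean.

6.267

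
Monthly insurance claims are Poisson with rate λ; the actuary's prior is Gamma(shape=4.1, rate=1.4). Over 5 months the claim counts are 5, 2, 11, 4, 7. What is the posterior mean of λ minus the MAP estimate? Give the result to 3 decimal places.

Σ counts = 29. Posterior: Gamma(shape = 4.1+29 = 33.1, rate = 1.4+5 = 6.4).
Mode = (α−1)/β = 32.1/6.4 = 5.016.
Mean = α/β = 33.1/6.4 = 5.172.
Difference = 5.172 − 5.016 = 0.156.

0.156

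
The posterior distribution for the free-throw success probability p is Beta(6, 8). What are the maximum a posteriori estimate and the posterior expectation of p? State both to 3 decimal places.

p_MAP = 0.417, E[p|data] = 0.429

Mode = (6−1)/(6+8−2) = 5/12 = 0.417.
Mean = 6/(6+8) = 6/14 = 0.429.
The mean is pulled above the mode by the posterior's right skew.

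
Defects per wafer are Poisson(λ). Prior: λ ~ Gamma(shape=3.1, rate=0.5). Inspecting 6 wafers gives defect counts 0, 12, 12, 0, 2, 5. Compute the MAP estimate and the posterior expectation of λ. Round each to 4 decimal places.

λ_MAP = 5.0923, E[λ|data] = 5.2462

Σ counts = 31. Posterior: Gamma(shape = 3.1+31 = 34.1, rate = 0.5+6 = 6.5).
Mode = (α−1)/β = 33.1/6.5 = 5.0923.
Mean = α/β = 34.1/6.5 = 5.2462.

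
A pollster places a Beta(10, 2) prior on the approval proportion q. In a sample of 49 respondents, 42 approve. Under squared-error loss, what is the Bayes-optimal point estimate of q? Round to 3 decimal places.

Posterior: Beta(10+42, 2+7) = Beta(52, 9).
Mode = (52−1)/(52+9−2) = 51/59 = 0.864.
Mean = 52/(52+9) = 52/61 = 0.852.
Squared-error loss ⇒ the optimal estimator is the posterior mean.

0.852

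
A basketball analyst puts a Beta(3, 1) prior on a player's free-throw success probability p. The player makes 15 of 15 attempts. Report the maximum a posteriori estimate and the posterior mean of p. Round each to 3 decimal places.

MAP: 1.000. Posterior mean: 0.947.

Posterior: Beta(3+15, 1+0) = Beta(18, 1).
Since β = 1 ≤ 1 and α > 1, the Beta density is monotone increasing on [0,1]; the mode is at 1.
Mean = 18/(18+1) = 0.947.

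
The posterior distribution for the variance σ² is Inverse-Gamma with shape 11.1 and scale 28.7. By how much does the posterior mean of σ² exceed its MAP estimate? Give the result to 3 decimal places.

0.470

Mode = β/(α+1) = 28.7/12.1 = 2.372.
Mean = β/(α−1) = 28.7/10.1 = 2.842.
Difference = 2.842 − 2.372 = 0.470.
Right-skewed posterior ⇒ mode < mean.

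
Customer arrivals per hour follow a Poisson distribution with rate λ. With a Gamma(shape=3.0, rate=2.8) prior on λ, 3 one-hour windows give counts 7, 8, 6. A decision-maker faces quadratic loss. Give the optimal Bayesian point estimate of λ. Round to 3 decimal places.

Σ counts = 21. Posterior: Gamma(shape = 3.0+21 = 24.0, rate = 2.8+3 = 5.8).
Mode = (α−1)/β = 23.0/5.8 = 3.966.
Mean = α/β = 24.0/5.8 = 4.138.
Quadratic loss ⇒ the optimal estimator is the posterior mean.

4.138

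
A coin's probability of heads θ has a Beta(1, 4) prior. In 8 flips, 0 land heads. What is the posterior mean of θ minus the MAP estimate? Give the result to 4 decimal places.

Posterior: Beta(1+0, 4+8) = Beta(1, 12).
Since α = 1 ≤ 1 and β > 1, the Beta density is monotone decreasing on [0,1]; the mode is at 0.
Mean = 1/(1+12) = 0.0769.
Difference = 0.0769 − 0.0000 = 0.0769.
Mean > mode: the posterior has a right tail.

0.0769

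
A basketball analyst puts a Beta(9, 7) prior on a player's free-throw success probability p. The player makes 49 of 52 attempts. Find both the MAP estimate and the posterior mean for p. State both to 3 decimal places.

MAP: 0.864. Posterior mean: 0.853.

Posterior: Beta(9+49, 7+3) = Beta(58, 10).
Mode = (58−1)/(58+10−2) = 57/66 = 0.864.
Mean = 58/(58+10) = 58/68 = 0.853.
The mean is pulled below the mode by the posterior's left skew.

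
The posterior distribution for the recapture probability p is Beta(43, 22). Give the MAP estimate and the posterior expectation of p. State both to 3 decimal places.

Mode = (43−1)/(43+22−2) = 42/63 = 0.667.
Mean = 43/(43+22) = 43/65 = 0.662.

MAP estimate = 0.667, posterior expectation = 0.662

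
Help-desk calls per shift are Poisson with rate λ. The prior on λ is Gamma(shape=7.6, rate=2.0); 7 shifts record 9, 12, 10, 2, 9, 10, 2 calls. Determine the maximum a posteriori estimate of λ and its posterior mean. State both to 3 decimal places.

Σ counts = 54. Posterior: Gamma(shape = 7.6+54 = 61.6, rate = 2.0+7 = 9.0).
Mode = (α−1)/β = 60.6/9.0 = 6.733.
Mean = α/β = 61.6/9.0 = 6.844.
The mean is pulled above the mode by the posterior's right skew.

maximum a posteriori estimate = 6.733, posterior mean = 6.844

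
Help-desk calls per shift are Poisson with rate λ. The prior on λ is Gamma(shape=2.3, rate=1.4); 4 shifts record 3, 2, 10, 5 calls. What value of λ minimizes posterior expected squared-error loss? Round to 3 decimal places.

Σ counts = 20. Posterior: Gamma(shape = 2.3+20 = 22.3, rate = 1.4+4 = 5.4).
Mode = (α−1)/β = 21.3/5.4 = 3.944.
Mean = α/β = 22.3/5.4 = 4.130.
Squared-error loss ⇒ the optimal estimator is the posterior mean.

4.130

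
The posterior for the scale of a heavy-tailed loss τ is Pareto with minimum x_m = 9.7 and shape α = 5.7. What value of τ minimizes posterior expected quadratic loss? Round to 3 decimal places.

11.764

The Pareto density is strictly decreasing on [x_m, ∞), so the mode is x_m = 9.700.
Mean = α·x_m/(α−1) = 5.7·9.7/4.7 = 11.764.
Quadratic loss ⇒ the optimal estimator is the posterior mean.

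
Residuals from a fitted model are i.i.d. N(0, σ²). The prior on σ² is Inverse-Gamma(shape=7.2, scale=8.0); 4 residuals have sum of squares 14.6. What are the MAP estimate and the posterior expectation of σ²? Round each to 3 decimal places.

σ²_MAP = 1.500, E[σ²|data] = 1.866

Posterior: Inverse-Gamma(shape = 7.2+4/2 = 9.2, scale = 8.0+14.6/2 = 15.3).
Mode = β/(α+1) = 15.3/10.2 = 1.500.
Mean = β/(α−1) = 15.3/8.2 = 1.866.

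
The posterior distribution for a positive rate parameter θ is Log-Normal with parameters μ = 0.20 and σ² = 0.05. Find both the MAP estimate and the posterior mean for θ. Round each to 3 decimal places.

MAP = 1.162; posterior mean = 1.252

Mode = exp(μ − σ²) = exp(0.15) = 1.162.
Mean = exp(μ + σ²/2) = exp(0.225) = 1.252.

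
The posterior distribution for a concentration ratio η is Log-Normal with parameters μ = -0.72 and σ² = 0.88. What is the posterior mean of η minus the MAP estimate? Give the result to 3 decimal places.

0.554

Mode = exp(μ − σ²) = exp(-1.60) = 0.202.
Mean = exp(μ + σ²/2) = exp(-0.280) = 0.756.
Difference = 0.756 − 0.202 = 0.554.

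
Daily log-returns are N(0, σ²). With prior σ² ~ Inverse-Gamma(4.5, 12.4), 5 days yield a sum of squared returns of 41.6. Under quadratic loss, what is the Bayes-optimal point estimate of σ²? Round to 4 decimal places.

5.5333

Posterior: Inverse-Gamma(shape = 4.5+5/2 = 7.0, scale = 12.4+41.6/2 = 33.2).
Mode = β/(α+1) = 33.2/8.0 = 4.1500.
Mean = β/(α−1) = 33.2/6.0 = 5.5333.
Quadratic loss ⇒ the optimal estimator is the posterior mean.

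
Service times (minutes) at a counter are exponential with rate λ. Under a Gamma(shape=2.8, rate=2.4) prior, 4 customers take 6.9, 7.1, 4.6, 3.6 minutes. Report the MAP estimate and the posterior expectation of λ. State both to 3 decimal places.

MAP = 0.236; posterior mean = 0.276

Σ times = 22.2. Posterior: Gamma(shape = 2.8+4 = 6.8, rate = 2.4+22.2 = 24.6).
Mode = (α−1)/β = 5.8/24.6 = 0.236.
Mean = α/β = 6.8/24.6 = 0.276.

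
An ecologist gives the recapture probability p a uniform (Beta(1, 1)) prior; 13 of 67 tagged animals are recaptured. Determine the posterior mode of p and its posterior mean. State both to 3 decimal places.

Posterior: Beta(1+13, 1+54) = Beta(14, 55).
Mode = (14−1)/(14+55−2) = 13/67 = 0.194.
With a flat prior the MAP equals the MLE, 13/67.
Mean = 14/(14+55) = 14/69 = 0.203.
Mean > mode: the posterior has a right tail.

p_MAP = 0.194, E[p|data] = 0.203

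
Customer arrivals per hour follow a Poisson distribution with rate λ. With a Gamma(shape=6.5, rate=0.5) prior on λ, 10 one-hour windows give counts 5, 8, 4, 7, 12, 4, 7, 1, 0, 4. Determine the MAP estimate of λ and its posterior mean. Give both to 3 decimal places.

λ_MAP = 5.476, E[λ|data] = 5.571

Σ counts = 52. Posterior: Gamma(shape = 6.5+52 = 58.5, rate = 0.5+10 = 10.5).
Mode = (α−1)/β = 57.5/10.5 = 5.476.
Mean = α/β = 58.5/10.5 = 5.571.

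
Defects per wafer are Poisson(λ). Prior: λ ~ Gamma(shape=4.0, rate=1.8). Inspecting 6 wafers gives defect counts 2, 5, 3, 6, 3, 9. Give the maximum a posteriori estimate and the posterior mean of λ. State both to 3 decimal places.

Σ counts = 28. Posterior: Gamma(shape = 4.0+28 = 32.0, rate = 1.8+6 = 7.8).
Mode = (α−1)/β = 31.0/7.8 = 3.974.
Mean = α/β = 32.0/7.8 = 4.103.
Right-skewed posterior ⇒ mode < mean.

MAP: 3.974. Posterior mean: 4.103.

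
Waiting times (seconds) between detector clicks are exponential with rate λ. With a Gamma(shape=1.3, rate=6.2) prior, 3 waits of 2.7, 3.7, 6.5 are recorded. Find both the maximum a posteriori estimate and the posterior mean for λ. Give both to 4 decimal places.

Σ times = 12.9. Posterior: Gamma(shape = 1.3+3 = 4.3, rate = 6.2+12.9 = 19.1).
Mode = (α−1)/β = 3.3/19.1 = 0.1728.
Mean = α/β = 4.3/19.1 = 0.2251.

λ_MAP = 0.1728, E[λ|data] = 0.2251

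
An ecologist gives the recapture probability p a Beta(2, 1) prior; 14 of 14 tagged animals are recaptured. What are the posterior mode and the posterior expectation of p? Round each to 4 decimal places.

Posterior: Beta(2+14, 1+0) = Beta(16, 1).
Since β = 1 ≤ 1 and α > 1, the Beta density is monotone increasing on [0,1]; the mode is at 1.
Mean = 16/(16+1) = 0.9412.

MAP: 1.0000. Posterior mean: 0.9412.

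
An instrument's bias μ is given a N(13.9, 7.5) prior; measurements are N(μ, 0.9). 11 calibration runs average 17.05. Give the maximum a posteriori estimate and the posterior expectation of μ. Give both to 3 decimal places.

MAP: 17.016. Posterior mean: 17.016.

Posterior for μ is Normal. Precision-weighted mean: (1/7.5·13.9 + 11/0.9·17.05) / (1/7.5 + 11/0.9) = 17.016.
A Normal posterior is symmetric, so mode = mean.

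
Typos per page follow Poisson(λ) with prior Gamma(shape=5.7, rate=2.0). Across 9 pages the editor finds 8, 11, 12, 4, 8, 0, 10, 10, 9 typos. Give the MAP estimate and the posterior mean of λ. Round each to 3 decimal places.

Σ counts = 72. Posterior: Gamma(shape = 5.7+72 = 77.7, rate = 2.0+9 = 11.0).
Mode = (α−1)/β = 76.7/11.0 = 6.973.
Mean = α/β = 77.7/11.0 = 7.064.
Mean > mode: the posterior has a right tail.

MAP: 6.973. Posterior mean: 7.064.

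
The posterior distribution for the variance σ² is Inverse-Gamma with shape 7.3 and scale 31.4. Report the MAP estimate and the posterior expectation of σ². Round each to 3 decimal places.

Mode = β/(α+1) = 31.4/8.3 = 3.783.
Mean = β/(α−1) = 31.4/6.3 = 4.984.
Mean > mode: the posterior has a right tail.

MAP = 3.783; posterior mean = 4.984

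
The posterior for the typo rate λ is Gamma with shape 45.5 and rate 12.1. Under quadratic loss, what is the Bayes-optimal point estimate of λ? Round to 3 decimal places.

3.760

Mode = (α−1)/β = 44.5/12.1 = 3.678.
Mean = α/β = 45.5/12.1 = 3.760.
Quadratic loss ⇒ the optimal estimator is the posterior mean.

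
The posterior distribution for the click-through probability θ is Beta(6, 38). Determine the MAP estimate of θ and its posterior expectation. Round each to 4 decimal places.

MAP: 0.1190. Posterior mean: 0.1364.

Mode = (6−1)/(6+38−2) = 5/42 = 0.1190.
Mean = 6/(6+38) = 6/44 = 0.1364.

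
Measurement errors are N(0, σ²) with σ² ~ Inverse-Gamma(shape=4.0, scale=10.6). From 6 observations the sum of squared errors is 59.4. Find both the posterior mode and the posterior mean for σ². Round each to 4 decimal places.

Posterior: Inverse-Gamma(shape = 4.0+6/2 = 7.0, scale = 10.6+59.4/2 = 40.3).
Mode = β/(α+1) = 40.3/8.0 = 5.0375.
Mean = β/(α−1) = 40.3/6.0 = 6.7167.

MAP = 5.0375, posterior mean = 6.7167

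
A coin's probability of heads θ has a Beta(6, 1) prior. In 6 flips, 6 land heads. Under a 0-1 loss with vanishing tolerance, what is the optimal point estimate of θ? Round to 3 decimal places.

1.000

Posterior: Beta(6+6, 1+0) = Beta(12, 1).
Since β = 1 ≤ 1 and α > 1, the Beta density is monotone increasing on [0,1]; the mode is at 1.
Mean = 12/(12+1) = 0.923.
This is the posterior mode — the MAP estimate.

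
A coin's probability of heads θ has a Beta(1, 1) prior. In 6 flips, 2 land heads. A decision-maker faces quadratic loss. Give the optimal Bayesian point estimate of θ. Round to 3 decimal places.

Posterior: Beta(1+2, 1+4) = Beta(3, 5).
Mode = (3−1)/(3+5−2) = 2/6 = 0.333.
Mean = 3/(3+5) = 3/8 = 0.375.
Quadratic loss ⇒ the optimal estimator is the posterior mean.

0.375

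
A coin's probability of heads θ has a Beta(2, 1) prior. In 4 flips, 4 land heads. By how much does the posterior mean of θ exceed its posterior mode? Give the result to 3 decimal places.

-0.143

Posterior: Beta(2+4, 1+0) = Beta(6, 1).
Since β = 1 ≤ 1 and α > 1, the Beta density is monotone increasing on [0,1]; the mode is at 1.
Mean = 6/(6+1) = 0.857.
Difference = 0.857 − 1.000 = -0.143.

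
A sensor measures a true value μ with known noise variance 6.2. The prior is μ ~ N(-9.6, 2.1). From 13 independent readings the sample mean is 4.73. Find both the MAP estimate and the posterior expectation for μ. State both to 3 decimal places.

μ_MAP = 2.078, E[μ|data] = 2.078

Posterior for μ is Normal. Precision-weighted mean: (1/2.1·-9.6 + 13/6.2·4.73) / (1/2.1 + 13/6.2) = 2.078.
A Normal posterior is symmetric, so mode = mean.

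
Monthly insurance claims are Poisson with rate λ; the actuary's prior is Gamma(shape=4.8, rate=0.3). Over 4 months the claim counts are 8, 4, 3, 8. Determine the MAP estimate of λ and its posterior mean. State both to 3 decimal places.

Σ counts = 23. Posterior: Gamma(shape = 4.8+23 = 27.8, rate = 0.3+4 = 4.3).
Mode = (α−1)/β = 26.8/4.3 = 6.233.
Mean = α/β = 27.8/4.3 = 6.465.
The mean is pulled above the mode by the posterior's right skew.

MAP = 6.233, posterior mean = 6.465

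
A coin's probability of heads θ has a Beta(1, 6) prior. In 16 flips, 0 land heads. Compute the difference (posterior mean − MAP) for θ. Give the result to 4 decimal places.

Posterior: Beta(1+0, 6+16) = Beta(1, 22).
Since α = 1 ≤ 1 and β > 1, the Beta density is monotone decreasing on [0,1]; the mode is at 0.
Mean = 1/(1+22) = 0.0435.
Difference = 0.0435 − 0.0000 = 0.0435.
Right-skewed posterior ⇒ mode < mean.

0.0435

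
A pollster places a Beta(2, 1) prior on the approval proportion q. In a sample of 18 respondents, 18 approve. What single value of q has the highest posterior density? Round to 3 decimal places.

1.000

Posterior: Beta(2+18, 1+0) = Beta(20, 1).
Since β = 1 ≤ 1 and α > 1, the Beta density is monotone increasing on [0,1]; the mode is at 1.
Mean = 20/(20+1) = 0.952.
This is the posterior mode — the MAP estimate.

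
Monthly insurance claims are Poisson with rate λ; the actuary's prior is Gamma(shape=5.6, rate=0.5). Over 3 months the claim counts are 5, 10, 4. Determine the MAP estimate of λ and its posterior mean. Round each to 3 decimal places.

MAP = 6.743, posterior mean = 7.029

Σ counts = 19. Posterior: Gamma(shape = 5.6+19 = 24.6, rate = 0.5+3 = 3.5).
Mode = (α−1)/β = 23.6/3.5 = 6.743.
Mean = α/β = 24.6/3.5 = 7.029.
Right-skewed posterior ⇒ mode < mean.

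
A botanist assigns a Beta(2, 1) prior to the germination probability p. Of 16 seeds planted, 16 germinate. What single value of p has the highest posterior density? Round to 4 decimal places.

Posterior: Beta(2+16, 1+0) = Beta(18, 1).
Since β = 1 ≤ 1 and α > 1, the Beta density is monotone increasing on [0,1]; the mode is at 1.
Mean = 18/(18+1) = 0.9474.
This is the posterior mode — the MAP estimate.

1.0000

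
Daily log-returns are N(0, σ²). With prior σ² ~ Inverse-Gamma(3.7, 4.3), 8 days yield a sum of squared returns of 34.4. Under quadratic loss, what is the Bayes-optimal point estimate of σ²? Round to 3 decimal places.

Posterior: Inverse-Gamma(shape = 3.7+8/2 = 7.7, scale = 4.3+34.4/2 = 21.5).
Mode = β/(α+1) = 21.5/8.7 = 2.471.
Mean = β/(α−1) = 21.5/6.7 = 3.209.
Quadratic loss ⇒ the optimal estimator is the posterior mean.

3.209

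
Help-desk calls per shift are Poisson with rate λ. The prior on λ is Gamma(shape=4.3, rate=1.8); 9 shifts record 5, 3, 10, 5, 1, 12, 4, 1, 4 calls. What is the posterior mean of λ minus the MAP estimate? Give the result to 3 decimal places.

0.093

Σ counts = 45. Posterior: Gamma(shape = 4.3+45 = 49.3, rate = 1.8+9 = 10.8).
Mode = (α−1)/β = 48.3/10.8 = 4.472.
Mean = α/β = 49.3/10.8 = 4.565.
Difference = 4.565 − 4.472 = 0.093.
Mean > mode: the posterior has a right tail.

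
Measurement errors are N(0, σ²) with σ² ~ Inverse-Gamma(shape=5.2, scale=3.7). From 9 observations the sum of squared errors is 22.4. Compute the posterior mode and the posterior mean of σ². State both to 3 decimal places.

Posterior: Inverse-Gamma(shape = 5.2+9/2 = 9.7, scale = 3.7+22.4/2 = 14.9).
Mode = β/(α+1) = 14.9/10.7 = 1.393.
Mean = β/(α−1) = 14.9/8.7 = 1.713.
The posterior is right-skewed, so the mean exceeds the mode.

MAP: 1.393. Posterior mean: 1.713.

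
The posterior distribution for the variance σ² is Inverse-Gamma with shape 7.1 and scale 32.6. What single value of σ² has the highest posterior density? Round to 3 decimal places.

Mode = β/(α+1) = 32.6/8.1 = 4.025.
Mean = β/(α−1) = 32.6/6.1 = 5.344.
This is the posterior mode — the MAP estimate.

4.025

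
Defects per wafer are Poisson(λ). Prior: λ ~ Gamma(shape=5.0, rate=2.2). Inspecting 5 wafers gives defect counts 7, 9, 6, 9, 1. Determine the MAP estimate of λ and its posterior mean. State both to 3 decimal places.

Σ counts = 32. Posterior: Gamma(shape = 5.0+32 = 37.0, rate = 2.2+5 = 7.2).
Mode = (α−1)/β = 36.0/7.2 = 5.000.
Mean = α/β = 37.0/7.2 = 5.139.

MAP: 5.000. Posterior mean: 5.139.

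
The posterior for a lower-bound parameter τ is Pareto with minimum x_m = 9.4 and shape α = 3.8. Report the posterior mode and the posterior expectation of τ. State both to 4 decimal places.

MAP: 9.4000. Posterior mean: 12.7571.

The Pareto density is strictly decreasing on [x_m, ∞), so the mode is x_m = 9.4000.
Mean = α·x_m/(α−1) = 3.8·9.4/2.8 = 12.7571.
The posterior is right-skewed, so the mean exceeds the mode.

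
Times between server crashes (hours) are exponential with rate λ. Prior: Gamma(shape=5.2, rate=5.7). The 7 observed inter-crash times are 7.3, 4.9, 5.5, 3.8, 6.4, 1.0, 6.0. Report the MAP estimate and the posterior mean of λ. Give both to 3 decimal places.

MAP: 0.276. Posterior mean: 0.300.

Σ times = 34.9. Posterior: Gamma(shape = 5.2+7 = 12.2, rate = 5.7+34.9 = 40.6).
Mode = (α−1)/β = 11.2/40.6 = 0.276.
Mean = α/β = 12.2/40.6 = 0.300.
The posterior is right-skewed, so the mean exceeds the mode.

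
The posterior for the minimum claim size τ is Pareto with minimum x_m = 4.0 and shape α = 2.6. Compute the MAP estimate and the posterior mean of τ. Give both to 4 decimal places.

The Pareto density is strictly decreasing on [x_m, ∞), so the mode is x_m = 4.0000.
Mean = α·x_m/(α−1) = 2.6·4.0/1.6 = 6.5000.
Mean > mode: the posterior has a right tail.

MAP: 4.0000. Posterior mean: 6.5000.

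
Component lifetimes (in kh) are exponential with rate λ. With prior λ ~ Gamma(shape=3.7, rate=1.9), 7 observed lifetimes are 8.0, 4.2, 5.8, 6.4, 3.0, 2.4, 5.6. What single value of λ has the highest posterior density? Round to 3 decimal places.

0.260

Σ times = 35.4. Posterior: Gamma(shape = 3.7+7 = 10.7, rate = 1.9+35.4 = 37.3).
Mode = (α−1)/β = 9.7/37.3 = 0.260.
Mean = α/β = 10.7/37.3 = 0.287.
This is the posterior mode — the MAP estimate.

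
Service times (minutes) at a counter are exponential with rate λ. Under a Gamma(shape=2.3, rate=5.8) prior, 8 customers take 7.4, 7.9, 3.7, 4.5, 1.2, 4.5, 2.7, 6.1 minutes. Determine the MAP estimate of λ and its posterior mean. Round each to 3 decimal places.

Σ times = 38.0. Posterior: Gamma(shape = 2.3+8 = 10.3, rate = 5.8+38.0 = 43.8).
Mode = (α−1)/β = 9.3/43.8 = 0.212.
Mean = α/β = 10.3/43.8 = 0.235.

MAP = 0.212; posterior mean = 0.235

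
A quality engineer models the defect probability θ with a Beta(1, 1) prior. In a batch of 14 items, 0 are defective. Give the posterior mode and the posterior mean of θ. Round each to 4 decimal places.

Posterior: Beta(1+0, 1+14) = Beta(1, 15).
Since α = 1 ≤ 1 and β > 1, the Beta density is monotone decreasing on [0,1]; the mode is at 0.
Mean = 1/(1+15) = 0.0625.
Right-skewed posterior ⇒ mode < mean.

MAP: 0.0000. Posterior mean: 0.0625.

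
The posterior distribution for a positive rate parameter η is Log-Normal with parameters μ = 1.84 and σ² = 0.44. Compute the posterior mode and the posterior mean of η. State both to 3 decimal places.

Mode = exp(μ − σ²) = exp(1.40) = 4.055.
Mean = exp(μ + σ²/2) = exp(2.060) = 7.846.

MAP = 4.055; posterior mean = 7.846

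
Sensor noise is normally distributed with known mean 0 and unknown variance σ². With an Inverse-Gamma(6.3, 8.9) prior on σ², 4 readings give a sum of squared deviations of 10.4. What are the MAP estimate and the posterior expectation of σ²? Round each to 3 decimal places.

Posterior: Inverse-Gamma(shape = 6.3+4/2 = 8.3, scale = 8.9+10.4/2 = 14.1).
Mode = β/(α+1) = 14.1/9.3 = 1.516.
Mean = β/(α−1) = 14.1/7.3 = 1.932.

MAP = 1.516; posterior mean = 1.932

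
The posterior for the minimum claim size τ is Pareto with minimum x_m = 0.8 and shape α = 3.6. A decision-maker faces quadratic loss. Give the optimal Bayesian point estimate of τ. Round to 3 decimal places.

The Pareto density is strictly decreasing on [x_m, ∞), so the mode is x_m = 0.800.
Mean = α·x_m/(α−1) = 3.6·0.8/2.6 = 1.108.
Quadratic loss ⇒ the optimal estimator is the posterior mean.

1.108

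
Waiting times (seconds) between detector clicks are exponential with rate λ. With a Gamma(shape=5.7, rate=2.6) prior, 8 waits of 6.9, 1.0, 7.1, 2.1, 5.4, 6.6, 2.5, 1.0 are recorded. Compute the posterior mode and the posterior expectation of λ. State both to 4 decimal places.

MAP: 0.3608. Posterior mean: 0.3892.

Σ times = 32.6. Posterior: Gamma(shape = 5.7+8 = 13.7, rate = 2.6+32.6 = 35.2).
Mode = (α−1)/β = 12.7/35.2 = 0.3608.
Mean = α/β = 13.7/35.2 = 0.3892.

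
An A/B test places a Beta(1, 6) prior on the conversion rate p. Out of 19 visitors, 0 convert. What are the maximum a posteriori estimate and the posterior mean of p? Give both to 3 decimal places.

Posterior: Beta(1+0, 6+19) = Beta(1, 25).
Since α = 1 ≤ 1 and β > 1, the Beta density is monotone decreasing on [0,1]; the mode is at 0.
Mean = 1/(1+25) = 0.038.
The mean is pulled above the mode by the posterior's right skew.

MAP = 0.000; posterior mean = 0.038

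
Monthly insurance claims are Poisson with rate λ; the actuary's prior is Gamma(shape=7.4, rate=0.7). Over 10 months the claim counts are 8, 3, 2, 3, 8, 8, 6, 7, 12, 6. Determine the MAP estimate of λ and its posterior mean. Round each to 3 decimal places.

Σ counts = 63. Posterior: Gamma(shape = 7.4+63 = 70.4, rate = 0.7+10 = 10.7).
Mode = (α−1)/β = 69.4/10.7 = 6.486.
Mean = α/β = 70.4/10.7 = 6.579.

MAP: 6.486. Posterior mean: 6.579.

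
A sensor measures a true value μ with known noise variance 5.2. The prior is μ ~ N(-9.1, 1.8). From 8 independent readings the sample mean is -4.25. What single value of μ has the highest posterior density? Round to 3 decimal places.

-5.537

Posterior for μ is Normal. Precision-weighted mean: (1/1.8·-9.1 + 8/5.2·-4.25) / (1/1.8 + 8/5.2) = -5.537.
A Normal posterior is symmetric, so mode = mean.
This is the posterior mode — the MAP estimate.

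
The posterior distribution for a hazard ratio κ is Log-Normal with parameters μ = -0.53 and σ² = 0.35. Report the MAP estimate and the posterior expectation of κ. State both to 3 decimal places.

MAP = 0.415, posterior mean = 0.701

Mode = exp(μ − σ²) = exp(-0.88) = 0.415.
Mean = exp(μ + σ²/2) = exp(-0.355) = 0.701.
Right-skewed posterior ⇒ mode < mean.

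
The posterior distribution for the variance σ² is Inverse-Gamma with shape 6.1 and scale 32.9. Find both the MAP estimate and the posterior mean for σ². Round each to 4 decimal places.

MAP estimate = 4.6338, posterior mean = 6.4510

Mode = β/(α+1) = 32.9/7.1 = 4.6338.
Mean = β/(α−1) = 32.9/5.1 = 6.4510.
The mean is pulled above the mode by the posterior's right skew.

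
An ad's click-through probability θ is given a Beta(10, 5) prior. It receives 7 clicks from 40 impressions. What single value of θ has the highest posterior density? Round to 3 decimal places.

0.302

Posterior: Beta(10+7, 5+33) = Beta(17, 38).
Mode = (17−1)/(17+38−2) = 16/53 = 0.302.
Mean = 17/(17+38) = 17/55 = 0.309.
This is the posterior mode — the MAP estimate.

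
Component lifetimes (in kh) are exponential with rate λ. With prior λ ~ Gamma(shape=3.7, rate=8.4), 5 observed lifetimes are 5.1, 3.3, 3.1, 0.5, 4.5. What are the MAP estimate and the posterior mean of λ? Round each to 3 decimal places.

MAP: 0.309. Posterior mean: 0.349.

Σ times = 16.5. Posterior: Gamma(shape = 3.7+5 = 8.7, rate = 8.4+16.5 = 24.9).
Mode = (α−1)/β = 7.7/24.9 = 0.309.
Mean = α/β = 8.7/24.9 = 0.349.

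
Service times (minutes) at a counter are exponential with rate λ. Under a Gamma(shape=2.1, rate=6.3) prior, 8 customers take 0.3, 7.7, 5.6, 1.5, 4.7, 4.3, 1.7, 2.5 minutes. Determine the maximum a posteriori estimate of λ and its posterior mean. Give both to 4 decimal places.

Σ times = 28.3. Posterior: Gamma(shape = 2.1+8 = 10.1, rate = 6.3+28.3 = 34.6).
Mode = (α−1)/β = 9.1/34.6 = 0.2630.
Mean = α/β = 10.1/34.6 = 0.2919.

MAP: 0.2630. Posterior mean: 0.2919.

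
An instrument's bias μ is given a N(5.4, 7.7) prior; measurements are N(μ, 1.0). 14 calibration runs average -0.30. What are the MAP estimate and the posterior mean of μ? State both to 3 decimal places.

μ_MAP = -0.248, E[μ|data] = -0.248

Posterior for μ is Normal. Precision-weighted mean: (1/7.7·5.4 + 14/1.0·-0.30) / (1/7.7 + 14/1.0) = -0.248.
A Normal posterior is symmetric, so mode = mean.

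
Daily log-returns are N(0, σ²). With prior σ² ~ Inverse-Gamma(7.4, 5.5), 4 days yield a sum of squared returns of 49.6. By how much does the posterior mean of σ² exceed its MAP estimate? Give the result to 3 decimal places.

0.694

Posterior: Inverse-Gamma(shape = 7.4+4/2 = 9.4, scale = 5.5+49.6/2 = 30.3).
Mode = β/(α+1) = 30.3/10.4 = 2.913.
Mean = β/(α−1) = 30.3/8.4 = 3.607.
Difference = 3.607 − 2.913 = 0.694.
Mean > mode: the posterior has a right tail.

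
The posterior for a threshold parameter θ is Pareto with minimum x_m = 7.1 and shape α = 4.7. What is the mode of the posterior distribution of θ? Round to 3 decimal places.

7.100

The Pareto density is strictly decreasing on [x_m, ∞), so the mode is x_m = 7.100.
Mean = α·x_m/(α−1) = 4.7·7.1/3.7 = 9.019.
This is the posterior mode — the MAP estimate.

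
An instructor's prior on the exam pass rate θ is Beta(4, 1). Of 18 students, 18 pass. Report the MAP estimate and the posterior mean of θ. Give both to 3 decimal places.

Posterior: Beta(4+18, 1+0) = Beta(22, 1).
Since β = 1 ≤ 1 and α > 1, the Beta density is monotone increasing on [0,1]; the mode is at 1.
Mean = 22/(22+1) = 0.957.
The mean is pulled below the mode by the posterior's left skew.

MAP: 1.000. Posterior mean: 0.957.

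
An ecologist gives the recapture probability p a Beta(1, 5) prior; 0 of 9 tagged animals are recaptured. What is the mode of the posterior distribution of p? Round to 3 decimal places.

Posterior: Beta(1+0, 5+9) = Beta(1, 14).
Since α = 1 ≤ 1 and β > 1, the Beta density is monotone decreasing on [0,1]; the mode is at 0.
Mean = 1/(1+14) = 0.067.
This is the posterior mode — the MAP estimate.

0.000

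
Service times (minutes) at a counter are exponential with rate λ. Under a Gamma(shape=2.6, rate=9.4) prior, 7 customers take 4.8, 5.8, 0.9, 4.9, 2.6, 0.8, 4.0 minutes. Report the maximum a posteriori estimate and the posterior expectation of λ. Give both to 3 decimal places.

Σ times = 23.8. Posterior: Gamma(shape = 2.6+7 = 9.6, rate = 9.4+23.8 = 33.2).
Mode = (α−1)/β = 8.6/33.2 = 0.259.
Mean = α/β = 9.6/33.2 = 0.289.
The mean is pulled above the mode by the posterior's right skew.

MAP = 0.259, posterior mean = 0.289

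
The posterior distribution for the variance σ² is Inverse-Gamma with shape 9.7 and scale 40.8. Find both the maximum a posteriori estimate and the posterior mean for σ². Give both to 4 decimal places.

Mode = β/(α+1) = 40.8/10.7 = 3.8131.
Mean = β/(α−1) = 40.8/8.7 = 4.6897.

MAP = 3.8131; posterior mean = 4.6897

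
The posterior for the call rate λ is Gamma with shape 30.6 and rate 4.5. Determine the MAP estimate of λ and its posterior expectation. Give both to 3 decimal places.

Mode = (α−1)/β = 29.6/4.5 = 6.578.
Mean = α/β = 30.6/4.5 = 6.800.

λ_MAP = 6.578, E[λ|data] = 6.800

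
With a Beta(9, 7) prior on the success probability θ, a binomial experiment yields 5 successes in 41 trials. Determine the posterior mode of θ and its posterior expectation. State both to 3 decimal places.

MAP: 0.236. Posterior mean: 0.246.

Posterior: Beta(9+5, 7+36) = Beta(14, 43).
Mode = (14−1)/(14+43−2) = 13/55 = 0.236.
Mean = 14/(14+43) = 14/57 = 0.246.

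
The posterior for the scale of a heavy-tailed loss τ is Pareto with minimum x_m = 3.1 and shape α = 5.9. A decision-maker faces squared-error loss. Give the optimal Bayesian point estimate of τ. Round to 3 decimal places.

The Pareto density is strictly decreasing on [x_m, ∞), so the mode is x_m = 3.100.
Mean = α·x_m/(α−1) = 5.9·3.1/4.9 = 3.733.
Squared-error loss ⇒ the optimal estimator is the posterior mean.

3.733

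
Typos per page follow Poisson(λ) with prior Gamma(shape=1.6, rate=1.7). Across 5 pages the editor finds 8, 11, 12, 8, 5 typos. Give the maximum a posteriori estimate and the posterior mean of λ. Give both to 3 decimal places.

MAP = 6.657; posterior mean = 6.806

Σ counts = 44. Posterior: Gamma(shape = 1.6+44 = 45.6, rate = 1.7+5 = 6.7).
Mode = (α−1)/β = 44.6/6.7 = 6.657.
Mean = α/β = 45.6/6.7 = 6.806.
The mean is pulled above the mode by the posterior's right skew.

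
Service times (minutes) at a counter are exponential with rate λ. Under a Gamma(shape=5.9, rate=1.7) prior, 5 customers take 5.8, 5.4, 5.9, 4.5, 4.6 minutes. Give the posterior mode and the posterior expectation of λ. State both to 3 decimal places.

MAP = 0.355, posterior mean = 0.391

Σ times = 26.2. Posterior: Gamma(shape = 5.9+5 = 10.9, rate = 1.7+26.2 = 27.9).
Mode = (α−1)/β = 9.9/27.9 = 0.355.
Mean = α/β = 10.9/27.9 = 0.391.
Mean > mode: the posterior has a right tail.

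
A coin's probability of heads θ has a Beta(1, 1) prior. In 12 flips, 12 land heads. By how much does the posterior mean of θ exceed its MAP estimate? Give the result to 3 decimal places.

Posterior: Beta(1+12, 1+0) = Beta(13, 1).
Since β = 1 ≤ 1 and α > 1, the Beta density is monotone increasing on [0,1]; the mode is at 1.
Mean = 13/(13+1) = 0.929.
Difference = 0.929 − 1.000 = -0.071.

-0.071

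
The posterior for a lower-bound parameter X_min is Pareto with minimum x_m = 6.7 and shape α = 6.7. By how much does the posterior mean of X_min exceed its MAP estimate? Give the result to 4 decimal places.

The Pareto density is strictly decreasing on [x_m, ∞), so the mode is x_m = 6.7000.
Mean = α·x_m/(α−1) = 6.7·6.7/5.7 = 7.8754.
Difference = 7.8754 − 6.7000 = 1.1754.
The mean is pulled above the mode by the posterior's right skew.

1.1754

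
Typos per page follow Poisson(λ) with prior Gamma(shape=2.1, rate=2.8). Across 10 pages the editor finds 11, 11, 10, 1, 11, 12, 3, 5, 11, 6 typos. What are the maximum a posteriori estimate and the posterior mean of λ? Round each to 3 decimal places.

MAP: 6.414. Posterior mean: 6.492.

Σ counts = 81. Posterior: Gamma(shape = 2.1+81 = 83.1, rate = 2.8+10 = 12.8).
Mode = (α−1)/β = 82.1/12.8 = 6.414.
Mean = α/β = 83.1/12.8 = 6.492.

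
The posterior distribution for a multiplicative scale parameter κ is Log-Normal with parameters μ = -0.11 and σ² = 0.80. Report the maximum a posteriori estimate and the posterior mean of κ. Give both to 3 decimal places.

MAP: 0.403. Posterior mean: 1.336.

Mode = exp(μ − σ²) = exp(-0.91) = 0.403.
Mean = exp(μ + σ²/2) = exp(0.290) = 1.336.
Right-skewed posterior ⇒ mode < mean.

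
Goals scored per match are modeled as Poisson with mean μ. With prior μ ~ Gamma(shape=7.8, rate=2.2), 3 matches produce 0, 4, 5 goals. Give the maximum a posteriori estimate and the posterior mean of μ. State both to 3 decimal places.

MAP = 3.038; posterior mean = 3.231

Σ counts = 9. Posterior: Gamma(shape = 7.8+9 = 16.8, rate = 2.2+3 = 5.2).
Mode = (α−1)/β = 15.8/5.2 = 3.038.
Mean = α/β = 16.8/5.2 = 3.231.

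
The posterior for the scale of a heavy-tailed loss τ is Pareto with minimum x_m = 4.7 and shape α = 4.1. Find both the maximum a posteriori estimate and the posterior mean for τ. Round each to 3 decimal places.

The Pareto density is strictly decreasing on [x_m, ∞), so the mode is x_m = 4.700.
Mean = α·x_m/(α−1) = 4.1·4.7/3.1 = 6.216.
The mean is pulled above the mode by the posterior's right skew.

MAP = 4.700, posterior mean = 6.216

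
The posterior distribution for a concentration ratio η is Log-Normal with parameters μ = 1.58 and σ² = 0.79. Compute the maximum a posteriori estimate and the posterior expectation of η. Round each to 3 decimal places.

Mode = exp(μ − σ²) = exp(0.79) = 2.203.
Mean = exp(μ + σ²/2) = exp(1.975) = 7.207.

η_MAP = 2.203, E[η|data] = 7.207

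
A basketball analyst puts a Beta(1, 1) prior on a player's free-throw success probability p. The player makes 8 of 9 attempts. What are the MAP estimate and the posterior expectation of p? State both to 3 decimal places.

Posterior: Beta(1+8, 1+1) = Beta(9, 2).
Mode = (9−1)/(9+2−2) = 8/9 = 0.889.
Mean = 9/(9+2) = 9/11 = 0.818.

MAP = 0.889, posterior mean = 0.818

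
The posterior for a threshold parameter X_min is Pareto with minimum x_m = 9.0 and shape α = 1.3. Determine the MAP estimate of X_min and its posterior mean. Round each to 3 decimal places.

MAP estimate = 9.000, posterior mean = 39.000

The Pareto density is strictly decreasing on [x_m, ∞), so the mode is x_m = 9.000.
Mean = α·x_m/(α−1) = 1.3·9.0/0.3 = 39.000.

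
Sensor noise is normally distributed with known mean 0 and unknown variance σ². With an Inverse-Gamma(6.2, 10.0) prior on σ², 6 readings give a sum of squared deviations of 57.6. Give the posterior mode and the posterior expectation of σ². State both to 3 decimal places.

Posterior: Inverse-Gamma(shape = 6.2+6/2 = 9.2, scale = 10.0+57.6/2 = 38.8).
Mode = β/(α+1) = 38.8/10.2 = 3.804.
Mean = β/(α−1) = 38.8/8.2 = 4.732.
The posterior is right-skewed, so the mean exceeds the mode.

MAP = 3.804, posterior mean = 4.732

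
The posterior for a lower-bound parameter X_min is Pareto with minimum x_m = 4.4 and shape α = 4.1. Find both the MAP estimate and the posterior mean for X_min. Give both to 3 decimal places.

MAP = 4.400; posterior mean = 5.819

The Pareto density is strictly decreasing on [x_m, ∞), so the mode is x_m = 4.400.
Mean = α·x_m/(α−1) = 4.1·4.4/3.1 = 5.819.
The mean is pulled above the mode by the posterior's right skew.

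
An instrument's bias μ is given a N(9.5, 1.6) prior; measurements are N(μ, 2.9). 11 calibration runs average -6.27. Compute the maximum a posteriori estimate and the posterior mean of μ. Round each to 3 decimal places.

μ_MAP = -4.039, E[μ|data] = -4.039

Posterior for μ is Normal. Precision-weighted mean: (1/1.6·9.5 + 11/2.9·-6.27) / (1/1.6 + 11/2.9) = -4.039.
A Normal posterior is symmetric, so mode = mean.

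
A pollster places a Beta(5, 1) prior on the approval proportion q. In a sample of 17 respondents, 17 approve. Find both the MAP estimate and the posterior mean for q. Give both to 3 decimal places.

Posterior: Beta(5+17, 1+0) = Beta(22, 1).
Since β = 1 ≤ 1 and α > 1, the Beta density is monotone increasing on [0,1]; the mode is at 1.
Mean = 22/(22+1) = 0.957.

MAP = 1.000, posterior mean = 0.957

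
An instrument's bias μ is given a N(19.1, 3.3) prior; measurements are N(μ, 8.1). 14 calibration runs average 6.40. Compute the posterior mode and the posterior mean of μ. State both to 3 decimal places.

Posterior for μ is Normal. Precision-weighted mean: (1/3.3·19.1 + 14/8.1·6.40) / (1/3.3 + 14/8.1) = 8.294.
A Normal posterior is symmetric, so mode = mean.

MAP: 8.294. Posterior mean: 8.294.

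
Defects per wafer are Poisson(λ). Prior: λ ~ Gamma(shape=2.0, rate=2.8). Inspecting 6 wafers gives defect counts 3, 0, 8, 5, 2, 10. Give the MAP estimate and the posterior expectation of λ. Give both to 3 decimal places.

λ_MAP = 3.295, E[λ|data] = 3.409

Σ counts = 28. Posterior: Gamma(shape = 2.0+28 = 30.0, rate = 2.8+6 = 8.8).
Mode = (α−1)/β = 29.0/8.8 = 3.295.
Mean = α/β = 30.0/8.8 = 3.409.
Right-skewed posterior ⇒ mode < mean.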